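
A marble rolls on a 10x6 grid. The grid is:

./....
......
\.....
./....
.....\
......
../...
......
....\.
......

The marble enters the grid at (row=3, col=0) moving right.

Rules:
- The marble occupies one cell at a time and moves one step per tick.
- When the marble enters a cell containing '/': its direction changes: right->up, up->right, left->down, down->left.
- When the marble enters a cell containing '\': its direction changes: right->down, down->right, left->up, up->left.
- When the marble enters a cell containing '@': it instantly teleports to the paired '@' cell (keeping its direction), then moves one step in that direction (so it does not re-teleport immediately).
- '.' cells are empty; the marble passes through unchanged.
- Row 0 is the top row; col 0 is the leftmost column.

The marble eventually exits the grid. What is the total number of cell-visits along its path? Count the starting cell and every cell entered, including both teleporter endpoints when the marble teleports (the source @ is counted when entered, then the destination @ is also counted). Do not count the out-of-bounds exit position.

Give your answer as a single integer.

Answer: 9

Derivation:
Step 1: enter (3,0), '.' pass, move right to (3,1)
Step 2: enter (3,1), '/' deflects right->up, move up to (2,1)
Step 3: enter (2,1), '.' pass, move up to (1,1)
Step 4: enter (1,1), '.' pass, move up to (0,1)
Step 5: enter (0,1), '/' deflects up->right, move right to (0,2)
Step 6: enter (0,2), '.' pass, move right to (0,3)
Step 7: enter (0,3), '.' pass, move right to (0,4)
Step 8: enter (0,4), '.' pass, move right to (0,5)
Step 9: enter (0,5), '.' pass, move right to (0,6)
Step 10: at (0,6) — EXIT via right edge, pos 0
Path length (cell visits): 9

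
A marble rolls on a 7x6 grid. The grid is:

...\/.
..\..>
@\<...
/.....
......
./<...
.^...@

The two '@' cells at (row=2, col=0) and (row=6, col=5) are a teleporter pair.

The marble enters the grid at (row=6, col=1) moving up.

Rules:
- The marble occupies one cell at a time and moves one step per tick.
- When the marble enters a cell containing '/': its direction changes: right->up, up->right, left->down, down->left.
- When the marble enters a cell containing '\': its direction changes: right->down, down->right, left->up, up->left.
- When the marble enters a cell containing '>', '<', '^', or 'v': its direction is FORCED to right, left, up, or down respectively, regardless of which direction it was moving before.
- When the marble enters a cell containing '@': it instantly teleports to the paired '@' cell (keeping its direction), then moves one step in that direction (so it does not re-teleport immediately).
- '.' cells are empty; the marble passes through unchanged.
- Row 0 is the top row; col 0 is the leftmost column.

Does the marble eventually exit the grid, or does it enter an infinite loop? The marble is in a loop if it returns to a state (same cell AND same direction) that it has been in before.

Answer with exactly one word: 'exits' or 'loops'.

Step 1: enter (6,1), '^' forces up->up, move up to (5,1)
Step 2: enter (5,1), '/' deflects up->right, move right to (5,2)
Step 3: enter (5,2), '<' forces right->left, move left to (5,1)
Step 4: enter (5,1), '/' deflects left->down, move down to (6,1)
Step 5: enter (6,1), '^' forces down->up, move up to (5,1)
Step 6: at (5,1) dir=up — LOOP DETECTED (seen before)

Answer: loops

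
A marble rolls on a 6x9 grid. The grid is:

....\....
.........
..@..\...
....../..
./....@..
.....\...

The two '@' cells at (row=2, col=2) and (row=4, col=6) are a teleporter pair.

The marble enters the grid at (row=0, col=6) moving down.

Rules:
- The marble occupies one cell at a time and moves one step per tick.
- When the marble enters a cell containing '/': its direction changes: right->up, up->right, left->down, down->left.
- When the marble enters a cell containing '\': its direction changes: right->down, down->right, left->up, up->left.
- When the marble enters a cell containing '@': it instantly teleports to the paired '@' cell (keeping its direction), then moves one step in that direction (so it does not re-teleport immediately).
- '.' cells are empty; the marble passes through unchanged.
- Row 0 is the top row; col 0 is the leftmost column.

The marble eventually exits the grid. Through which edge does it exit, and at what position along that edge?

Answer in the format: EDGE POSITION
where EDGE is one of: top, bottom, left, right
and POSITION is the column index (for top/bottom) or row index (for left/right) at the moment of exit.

Step 1: enter (0,6), '.' pass, move down to (1,6)
Step 2: enter (1,6), '.' pass, move down to (2,6)
Step 3: enter (2,6), '.' pass, move down to (3,6)
Step 4: enter (3,6), '/' deflects down->left, move left to (3,5)
Step 5: enter (3,5), '.' pass, move left to (3,4)
Step 6: enter (3,4), '.' pass, move left to (3,3)
Step 7: enter (3,3), '.' pass, move left to (3,2)
Step 8: enter (3,2), '.' pass, move left to (3,1)
Step 9: enter (3,1), '.' pass, move left to (3,0)
Step 10: enter (3,0), '.' pass, move left to (3,-1)
Step 11: at (3,-1) — EXIT via left edge, pos 3

Answer: left 3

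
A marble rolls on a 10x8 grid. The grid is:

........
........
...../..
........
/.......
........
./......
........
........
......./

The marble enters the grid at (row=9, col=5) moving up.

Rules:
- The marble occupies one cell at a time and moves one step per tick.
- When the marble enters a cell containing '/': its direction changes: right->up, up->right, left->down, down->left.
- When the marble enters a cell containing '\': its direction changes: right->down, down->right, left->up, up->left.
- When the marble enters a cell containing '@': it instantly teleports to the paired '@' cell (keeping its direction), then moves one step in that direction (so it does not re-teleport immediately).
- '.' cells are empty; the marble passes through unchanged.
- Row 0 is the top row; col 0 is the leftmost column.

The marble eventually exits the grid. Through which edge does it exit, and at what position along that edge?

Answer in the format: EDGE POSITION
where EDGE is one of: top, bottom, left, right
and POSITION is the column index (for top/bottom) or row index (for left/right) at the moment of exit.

Answer: right 2

Derivation:
Step 1: enter (9,5), '.' pass, move up to (8,5)
Step 2: enter (8,5), '.' pass, move up to (7,5)
Step 3: enter (7,5), '.' pass, move up to (6,5)
Step 4: enter (6,5), '.' pass, move up to (5,5)
Step 5: enter (5,5), '.' pass, move up to (4,5)
Step 6: enter (4,5), '.' pass, move up to (3,5)
Step 7: enter (3,5), '.' pass, move up to (2,5)
Step 8: enter (2,5), '/' deflects up->right, move right to (2,6)
Step 9: enter (2,6), '.' pass, move right to (2,7)
Step 10: enter (2,7), '.' pass, move right to (2,8)
Step 11: at (2,8) — EXIT via right edge, pos 2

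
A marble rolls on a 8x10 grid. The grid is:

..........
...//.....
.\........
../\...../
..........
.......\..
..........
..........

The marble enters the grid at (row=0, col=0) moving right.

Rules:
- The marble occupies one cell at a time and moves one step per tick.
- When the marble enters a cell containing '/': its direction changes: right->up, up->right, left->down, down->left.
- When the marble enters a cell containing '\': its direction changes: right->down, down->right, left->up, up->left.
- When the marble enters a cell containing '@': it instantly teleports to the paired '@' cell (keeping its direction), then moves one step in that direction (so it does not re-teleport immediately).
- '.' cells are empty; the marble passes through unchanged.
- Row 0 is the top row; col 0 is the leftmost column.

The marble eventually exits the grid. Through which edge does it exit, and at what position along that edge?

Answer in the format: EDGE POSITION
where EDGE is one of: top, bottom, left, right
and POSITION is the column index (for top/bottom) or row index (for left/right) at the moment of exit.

Answer: right 0

Derivation:
Step 1: enter (0,0), '.' pass, move right to (0,1)
Step 2: enter (0,1), '.' pass, move right to (0,2)
Step 3: enter (0,2), '.' pass, move right to (0,3)
Step 4: enter (0,3), '.' pass, move right to (0,4)
Step 5: enter (0,4), '.' pass, move right to (0,5)
Step 6: enter (0,5), '.' pass, move right to (0,6)
Step 7: enter (0,6), '.' pass, move right to (0,7)
Step 8: enter (0,7), '.' pass, move right to (0,8)
Step 9: enter (0,8), '.' pass, move right to (0,9)
Step 10: enter (0,9), '.' pass, move right to (0,10)
Step 11: at (0,10) — EXIT via right edge, pos 0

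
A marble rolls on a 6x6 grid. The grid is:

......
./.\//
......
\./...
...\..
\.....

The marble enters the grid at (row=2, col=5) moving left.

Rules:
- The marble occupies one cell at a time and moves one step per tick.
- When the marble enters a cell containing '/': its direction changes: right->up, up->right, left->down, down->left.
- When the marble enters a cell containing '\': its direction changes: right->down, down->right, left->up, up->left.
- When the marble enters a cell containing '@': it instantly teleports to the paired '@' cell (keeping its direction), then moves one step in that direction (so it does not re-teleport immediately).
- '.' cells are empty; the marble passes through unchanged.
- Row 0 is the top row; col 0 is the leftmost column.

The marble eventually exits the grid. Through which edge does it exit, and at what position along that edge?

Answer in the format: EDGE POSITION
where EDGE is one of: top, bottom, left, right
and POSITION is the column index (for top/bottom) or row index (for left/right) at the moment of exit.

Step 1: enter (2,5), '.' pass, move left to (2,4)
Step 2: enter (2,4), '.' pass, move left to (2,3)
Step 3: enter (2,3), '.' pass, move left to (2,2)
Step 4: enter (2,2), '.' pass, move left to (2,1)
Step 5: enter (2,1), '.' pass, move left to (2,0)
Step 6: enter (2,0), '.' pass, move left to (2,-1)
Step 7: at (2,-1) — EXIT via left edge, pos 2

Answer: left 2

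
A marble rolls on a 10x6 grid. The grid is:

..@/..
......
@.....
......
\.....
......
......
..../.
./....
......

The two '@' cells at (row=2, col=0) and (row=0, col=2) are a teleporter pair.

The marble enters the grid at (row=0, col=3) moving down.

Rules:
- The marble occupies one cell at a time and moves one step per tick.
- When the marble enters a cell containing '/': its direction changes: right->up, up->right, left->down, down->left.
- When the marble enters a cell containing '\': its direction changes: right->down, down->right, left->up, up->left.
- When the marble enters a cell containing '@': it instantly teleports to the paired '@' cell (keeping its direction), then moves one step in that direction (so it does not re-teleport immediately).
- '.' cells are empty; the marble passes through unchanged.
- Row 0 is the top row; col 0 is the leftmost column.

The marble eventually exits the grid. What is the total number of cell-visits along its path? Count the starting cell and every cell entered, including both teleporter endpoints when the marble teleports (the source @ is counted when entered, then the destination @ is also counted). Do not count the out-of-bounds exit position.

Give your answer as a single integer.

Step 1: enter (0,3), '/' deflects down->left, move left to (0,2)
Step 2: enter (0,2), '@' teleport (0,2)->(2,0), also enter (2,0), move left to (2,-1)
Step 3: at (2,-1) — EXIT via left edge, pos 2
Path length (cell visits): 3

Answer: 3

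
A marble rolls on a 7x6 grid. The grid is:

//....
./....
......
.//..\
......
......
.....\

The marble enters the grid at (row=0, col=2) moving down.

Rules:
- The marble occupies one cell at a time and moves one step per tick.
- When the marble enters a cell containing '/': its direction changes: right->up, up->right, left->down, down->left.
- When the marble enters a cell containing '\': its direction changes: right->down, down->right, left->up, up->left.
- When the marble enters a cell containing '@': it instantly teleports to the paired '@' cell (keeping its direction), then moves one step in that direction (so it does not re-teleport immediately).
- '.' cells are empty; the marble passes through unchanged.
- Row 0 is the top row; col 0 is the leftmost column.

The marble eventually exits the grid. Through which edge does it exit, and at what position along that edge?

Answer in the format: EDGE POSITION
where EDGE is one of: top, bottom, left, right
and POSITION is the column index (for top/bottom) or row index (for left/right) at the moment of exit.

Answer: bottom 1

Derivation:
Step 1: enter (0,2), '.' pass, move down to (1,2)
Step 2: enter (1,2), '.' pass, move down to (2,2)
Step 3: enter (2,2), '.' pass, move down to (3,2)
Step 4: enter (3,2), '/' deflects down->left, move left to (3,1)
Step 5: enter (3,1), '/' deflects left->down, move down to (4,1)
Step 6: enter (4,1), '.' pass, move down to (5,1)
Step 7: enter (5,1), '.' pass, move down to (6,1)
Step 8: enter (6,1), '.' pass, move down to (7,1)
Step 9: at (7,1) — EXIT via bottom edge, pos 1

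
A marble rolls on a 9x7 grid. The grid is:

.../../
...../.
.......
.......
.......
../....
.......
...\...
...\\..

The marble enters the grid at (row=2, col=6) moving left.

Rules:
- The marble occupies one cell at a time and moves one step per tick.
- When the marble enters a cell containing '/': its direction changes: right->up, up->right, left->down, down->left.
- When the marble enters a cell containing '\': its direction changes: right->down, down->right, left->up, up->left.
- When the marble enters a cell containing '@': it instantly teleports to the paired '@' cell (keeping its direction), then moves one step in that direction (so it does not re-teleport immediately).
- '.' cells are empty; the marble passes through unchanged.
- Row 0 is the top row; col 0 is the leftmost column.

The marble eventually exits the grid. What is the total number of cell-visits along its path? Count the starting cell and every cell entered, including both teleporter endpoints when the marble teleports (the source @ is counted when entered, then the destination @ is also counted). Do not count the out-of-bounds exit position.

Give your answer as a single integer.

Answer: 7

Derivation:
Step 1: enter (2,6), '.' pass, move left to (2,5)
Step 2: enter (2,5), '.' pass, move left to (2,4)
Step 3: enter (2,4), '.' pass, move left to (2,3)
Step 4: enter (2,3), '.' pass, move left to (2,2)
Step 5: enter (2,2), '.' pass, move left to (2,1)
Step 6: enter (2,1), '.' pass, move left to (2,0)
Step 7: enter (2,0), '.' pass, move left to (2,-1)
Step 8: at (2,-1) — EXIT via left edge, pos 2
Path length (cell visits): 7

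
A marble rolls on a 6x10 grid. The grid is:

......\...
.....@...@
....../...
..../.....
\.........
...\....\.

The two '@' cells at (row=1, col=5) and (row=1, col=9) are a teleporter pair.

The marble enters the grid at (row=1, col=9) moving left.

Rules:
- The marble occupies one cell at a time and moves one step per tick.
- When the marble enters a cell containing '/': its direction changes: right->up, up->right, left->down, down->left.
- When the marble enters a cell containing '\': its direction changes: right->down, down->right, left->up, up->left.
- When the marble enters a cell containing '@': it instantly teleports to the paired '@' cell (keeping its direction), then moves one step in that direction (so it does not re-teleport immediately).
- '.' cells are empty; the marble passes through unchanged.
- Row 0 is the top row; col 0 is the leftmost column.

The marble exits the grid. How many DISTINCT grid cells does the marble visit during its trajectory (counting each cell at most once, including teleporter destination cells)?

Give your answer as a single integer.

Step 1: enter (1,9), '@' teleport (1,9)->(1,5), also enter (1,5), move left to (1,4)
Step 2: enter (1,4), '.' pass, move left to (1,3)
Step 3: enter (1,3), '.' pass, move left to (1,2)
Step 4: enter (1,2), '.' pass, move left to (1,1)
Step 5: enter (1,1), '.' pass, move left to (1,0)
Step 6: enter (1,0), '.' pass, move left to (1,-1)
Step 7: at (1,-1) — EXIT via left edge, pos 1
Distinct cells visited: 7 (path length 7)

Answer: 7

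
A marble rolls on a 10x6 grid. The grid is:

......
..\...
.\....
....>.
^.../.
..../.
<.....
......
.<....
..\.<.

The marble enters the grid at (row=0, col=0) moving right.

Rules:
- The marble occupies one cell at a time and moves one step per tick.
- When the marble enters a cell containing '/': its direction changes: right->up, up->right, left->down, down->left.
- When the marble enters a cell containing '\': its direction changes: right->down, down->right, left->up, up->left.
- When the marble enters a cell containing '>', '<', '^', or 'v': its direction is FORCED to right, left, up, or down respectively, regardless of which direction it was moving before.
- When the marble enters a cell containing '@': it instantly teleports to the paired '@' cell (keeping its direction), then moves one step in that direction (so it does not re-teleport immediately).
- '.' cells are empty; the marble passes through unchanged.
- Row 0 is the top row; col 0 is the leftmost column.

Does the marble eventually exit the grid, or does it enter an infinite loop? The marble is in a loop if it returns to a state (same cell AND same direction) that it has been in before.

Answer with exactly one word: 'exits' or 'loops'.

Step 1: enter (0,0), '.' pass, move right to (0,1)
Step 2: enter (0,1), '.' pass, move right to (0,2)
Step 3: enter (0,2), '.' pass, move right to (0,3)
Step 4: enter (0,3), '.' pass, move right to (0,4)
Step 5: enter (0,4), '.' pass, move right to (0,5)
Step 6: enter (0,5), '.' pass, move right to (0,6)
Step 7: at (0,6) — EXIT via right edge, pos 0

Answer: exits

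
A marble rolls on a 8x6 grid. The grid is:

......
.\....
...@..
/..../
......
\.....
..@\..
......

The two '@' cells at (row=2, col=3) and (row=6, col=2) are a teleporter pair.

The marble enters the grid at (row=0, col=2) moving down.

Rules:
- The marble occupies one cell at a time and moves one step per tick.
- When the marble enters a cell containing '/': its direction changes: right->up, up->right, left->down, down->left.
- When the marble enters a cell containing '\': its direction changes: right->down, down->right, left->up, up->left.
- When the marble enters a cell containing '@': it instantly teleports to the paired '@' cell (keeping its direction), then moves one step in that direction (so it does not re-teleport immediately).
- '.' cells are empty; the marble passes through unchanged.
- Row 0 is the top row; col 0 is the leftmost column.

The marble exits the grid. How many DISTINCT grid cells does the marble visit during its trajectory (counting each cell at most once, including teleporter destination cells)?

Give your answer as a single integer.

Step 1: enter (0,2), '.' pass, move down to (1,2)
Step 2: enter (1,2), '.' pass, move down to (2,2)
Step 3: enter (2,2), '.' pass, move down to (3,2)
Step 4: enter (3,2), '.' pass, move down to (4,2)
Step 5: enter (4,2), '.' pass, move down to (5,2)
Step 6: enter (5,2), '.' pass, move down to (6,2)
Step 7: enter (6,2), '@' teleport (6,2)->(2,3), also enter (2,3), move down to (3,3)
Step 8: enter (3,3), '.' pass, move down to (4,3)
Step 9: enter (4,3), '.' pass, move down to (5,3)
Step 10: enter (5,3), '.' pass, move down to (6,3)
Step 11: enter (6,3), '\' deflects down->right, move right to (6,4)
Step 12: enter (6,4), '.' pass, move right to (6,5)
Step 13: enter (6,5), '.' pass, move right to (6,6)
Step 14: at (6,6) — EXIT via right edge, pos 6
Distinct cells visited: 14 (path length 14)

Answer: 14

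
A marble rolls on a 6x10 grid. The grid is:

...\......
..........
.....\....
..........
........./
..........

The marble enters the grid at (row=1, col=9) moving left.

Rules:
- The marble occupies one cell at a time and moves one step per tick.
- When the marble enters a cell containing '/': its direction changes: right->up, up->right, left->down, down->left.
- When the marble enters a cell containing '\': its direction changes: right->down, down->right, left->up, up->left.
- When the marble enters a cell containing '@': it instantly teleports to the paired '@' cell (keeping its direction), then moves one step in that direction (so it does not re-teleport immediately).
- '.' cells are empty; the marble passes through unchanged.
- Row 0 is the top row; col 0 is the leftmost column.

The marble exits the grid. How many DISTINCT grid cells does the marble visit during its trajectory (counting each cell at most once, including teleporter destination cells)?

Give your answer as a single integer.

Step 1: enter (1,9), '.' pass, move left to (1,8)
Step 2: enter (1,8), '.' pass, move left to (1,7)
Step 3: enter (1,7), '.' pass, move left to (1,6)
Step 4: enter (1,6), '.' pass, move left to (1,5)
Step 5: enter (1,5), '.' pass, move left to (1,4)
Step 6: enter (1,4), '.' pass, move left to (1,3)
Step 7: enter (1,3), '.' pass, move left to (1,2)
Step 8: enter (1,2), '.' pass, move left to (1,1)
Step 9: enter (1,1), '.' pass, move left to (1,0)
Step 10: enter (1,0), '.' pass, move left to (1,-1)
Step 11: at (1,-1) — EXIT via left edge, pos 1
Distinct cells visited: 10 (path length 10)

Answer: 10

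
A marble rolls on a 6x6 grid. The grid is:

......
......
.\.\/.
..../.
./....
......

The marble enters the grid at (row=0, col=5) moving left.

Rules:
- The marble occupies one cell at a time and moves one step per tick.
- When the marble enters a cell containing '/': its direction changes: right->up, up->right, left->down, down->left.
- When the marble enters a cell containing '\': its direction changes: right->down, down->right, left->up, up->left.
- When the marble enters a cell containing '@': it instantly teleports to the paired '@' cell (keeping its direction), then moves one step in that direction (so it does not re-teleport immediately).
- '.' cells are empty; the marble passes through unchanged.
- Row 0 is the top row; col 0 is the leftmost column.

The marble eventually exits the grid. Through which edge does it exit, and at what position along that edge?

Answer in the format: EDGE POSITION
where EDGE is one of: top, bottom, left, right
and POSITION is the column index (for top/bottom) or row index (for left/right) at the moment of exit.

Step 1: enter (0,5), '.' pass, move left to (0,4)
Step 2: enter (0,4), '.' pass, move left to (0,3)
Step 3: enter (0,3), '.' pass, move left to (0,2)
Step 4: enter (0,2), '.' pass, move left to (0,1)
Step 5: enter (0,1), '.' pass, move left to (0,0)
Step 6: enter (0,0), '.' pass, move left to (0,-1)
Step 7: at (0,-1) — EXIT via left edge, pos 0

Answer: left 0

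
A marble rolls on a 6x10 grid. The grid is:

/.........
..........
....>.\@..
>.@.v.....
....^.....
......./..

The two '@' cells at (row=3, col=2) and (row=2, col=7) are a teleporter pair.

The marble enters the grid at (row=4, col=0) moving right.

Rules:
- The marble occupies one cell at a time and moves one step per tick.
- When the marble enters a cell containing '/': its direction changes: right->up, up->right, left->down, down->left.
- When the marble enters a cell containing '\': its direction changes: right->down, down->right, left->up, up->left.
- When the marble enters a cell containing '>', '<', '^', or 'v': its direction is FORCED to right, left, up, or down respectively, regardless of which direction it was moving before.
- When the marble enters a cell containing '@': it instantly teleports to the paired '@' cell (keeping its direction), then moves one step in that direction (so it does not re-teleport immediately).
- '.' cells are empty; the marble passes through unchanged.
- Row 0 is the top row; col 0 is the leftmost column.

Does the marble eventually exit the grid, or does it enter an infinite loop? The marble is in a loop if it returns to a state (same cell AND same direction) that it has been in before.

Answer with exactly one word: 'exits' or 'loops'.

Step 1: enter (4,0), '.' pass, move right to (4,1)
Step 2: enter (4,1), '.' pass, move right to (4,2)
Step 3: enter (4,2), '.' pass, move right to (4,3)
Step 4: enter (4,3), '.' pass, move right to (4,4)
Step 5: enter (4,4), '^' forces right->up, move up to (3,4)
Step 6: enter (3,4), 'v' forces up->down, move down to (4,4)
Step 7: enter (4,4), '^' forces down->up, move up to (3,4)
Step 8: at (3,4) dir=up — LOOP DETECTED (seen before)

Answer: loops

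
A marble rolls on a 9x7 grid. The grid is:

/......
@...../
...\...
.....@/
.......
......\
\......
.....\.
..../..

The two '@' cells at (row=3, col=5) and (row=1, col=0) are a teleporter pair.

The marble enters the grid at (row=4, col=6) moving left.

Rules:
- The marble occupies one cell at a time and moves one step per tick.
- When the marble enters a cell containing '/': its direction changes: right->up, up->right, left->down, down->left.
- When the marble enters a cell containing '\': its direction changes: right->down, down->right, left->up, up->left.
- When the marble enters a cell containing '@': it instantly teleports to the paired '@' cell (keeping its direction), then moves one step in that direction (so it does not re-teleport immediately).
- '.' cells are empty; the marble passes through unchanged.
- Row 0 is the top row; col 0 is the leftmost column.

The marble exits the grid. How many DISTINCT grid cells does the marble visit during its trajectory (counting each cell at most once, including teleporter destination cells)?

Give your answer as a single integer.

Answer: 7

Derivation:
Step 1: enter (4,6), '.' pass, move left to (4,5)
Step 2: enter (4,5), '.' pass, move left to (4,4)
Step 3: enter (4,4), '.' pass, move left to (4,3)
Step 4: enter (4,3), '.' pass, move left to (4,2)
Step 5: enter (4,2), '.' pass, move left to (4,1)
Step 6: enter (4,1), '.' pass, move left to (4,0)
Step 7: enter (4,0), '.' pass, move left to (4,-1)
Step 8: at (4,-1) — EXIT via left edge, pos 4
Distinct cells visited: 7 (path length 7)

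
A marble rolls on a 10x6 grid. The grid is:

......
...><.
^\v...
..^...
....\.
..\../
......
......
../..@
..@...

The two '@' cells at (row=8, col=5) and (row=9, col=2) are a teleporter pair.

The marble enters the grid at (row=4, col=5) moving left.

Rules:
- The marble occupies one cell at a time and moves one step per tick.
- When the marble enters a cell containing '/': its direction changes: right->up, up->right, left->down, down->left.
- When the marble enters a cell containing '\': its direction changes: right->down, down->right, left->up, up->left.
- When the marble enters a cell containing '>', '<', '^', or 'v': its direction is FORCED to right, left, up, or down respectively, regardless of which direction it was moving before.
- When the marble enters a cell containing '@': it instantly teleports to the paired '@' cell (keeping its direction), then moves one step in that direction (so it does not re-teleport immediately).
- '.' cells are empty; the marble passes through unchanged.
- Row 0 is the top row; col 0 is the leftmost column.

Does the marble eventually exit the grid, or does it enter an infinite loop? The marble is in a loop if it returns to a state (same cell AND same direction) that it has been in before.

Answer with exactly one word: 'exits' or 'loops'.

Step 1: enter (4,5), '.' pass, move left to (4,4)
Step 2: enter (4,4), '\' deflects left->up, move up to (3,4)
Step 3: enter (3,4), '.' pass, move up to (2,4)
Step 4: enter (2,4), '.' pass, move up to (1,4)
Step 5: enter (1,4), '<' forces up->left, move left to (1,3)
Step 6: enter (1,3), '>' forces left->right, move right to (1,4)
Step 7: enter (1,4), '<' forces right->left, move left to (1,3)
Step 8: at (1,3) dir=left — LOOP DETECTED (seen before)

Answer: loops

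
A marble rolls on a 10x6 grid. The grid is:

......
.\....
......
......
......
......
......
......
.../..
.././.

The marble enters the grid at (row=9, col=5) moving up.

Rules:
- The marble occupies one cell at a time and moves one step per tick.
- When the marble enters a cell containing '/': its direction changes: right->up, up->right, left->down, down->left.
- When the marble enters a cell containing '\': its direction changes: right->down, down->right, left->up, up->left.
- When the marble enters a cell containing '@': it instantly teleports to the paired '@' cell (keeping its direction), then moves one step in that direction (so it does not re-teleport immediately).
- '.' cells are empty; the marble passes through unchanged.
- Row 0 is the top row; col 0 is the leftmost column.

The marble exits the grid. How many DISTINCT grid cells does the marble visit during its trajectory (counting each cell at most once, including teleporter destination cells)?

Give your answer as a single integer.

Answer: 10

Derivation:
Step 1: enter (9,5), '.' pass, move up to (8,5)
Step 2: enter (8,5), '.' pass, move up to (7,5)
Step 3: enter (7,5), '.' pass, move up to (6,5)
Step 4: enter (6,5), '.' pass, move up to (5,5)
Step 5: enter (5,5), '.' pass, move up to (4,5)
Step 6: enter (4,5), '.' pass, move up to (3,5)
Step 7: enter (3,5), '.' pass, move up to (2,5)
Step 8: enter (2,5), '.' pass, move up to (1,5)
Step 9: enter (1,5), '.' pass, move up to (0,5)
Step 10: enter (0,5), '.' pass, move up to (-1,5)
Step 11: at (-1,5) — EXIT via top edge, pos 5
Distinct cells visited: 10 (path length 10)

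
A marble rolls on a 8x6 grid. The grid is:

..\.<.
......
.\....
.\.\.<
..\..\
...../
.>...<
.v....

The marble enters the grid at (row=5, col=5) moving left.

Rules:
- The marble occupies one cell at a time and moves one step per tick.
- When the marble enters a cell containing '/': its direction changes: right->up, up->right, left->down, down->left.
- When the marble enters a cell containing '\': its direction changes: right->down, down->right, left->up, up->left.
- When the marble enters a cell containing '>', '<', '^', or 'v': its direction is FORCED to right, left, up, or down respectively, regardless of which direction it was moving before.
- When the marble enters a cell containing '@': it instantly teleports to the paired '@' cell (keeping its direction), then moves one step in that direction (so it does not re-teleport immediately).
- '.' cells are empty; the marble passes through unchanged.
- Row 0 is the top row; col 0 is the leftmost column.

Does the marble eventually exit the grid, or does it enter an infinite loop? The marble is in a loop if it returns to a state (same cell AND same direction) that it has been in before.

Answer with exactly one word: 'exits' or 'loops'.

Step 1: enter (5,5), '/' deflects left->down, move down to (6,5)
Step 2: enter (6,5), '<' forces down->left, move left to (6,4)
Step 3: enter (6,4), '.' pass, move left to (6,3)
Step 4: enter (6,3), '.' pass, move left to (6,2)
Step 5: enter (6,2), '.' pass, move left to (6,1)
Step 6: enter (6,1), '>' forces left->right, move right to (6,2)
Step 7: enter (6,2), '.' pass, move right to (6,3)
Step 8: enter (6,3), '.' pass, move right to (6,4)
Step 9: enter (6,4), '.' pass, move right to (6,5)
Step 10: enter (6,5), '<' forces right->left, move left to (6,4)
Step 11: at (6,4) dir=left — LOOP DETECTED (seen before)

Answer: loops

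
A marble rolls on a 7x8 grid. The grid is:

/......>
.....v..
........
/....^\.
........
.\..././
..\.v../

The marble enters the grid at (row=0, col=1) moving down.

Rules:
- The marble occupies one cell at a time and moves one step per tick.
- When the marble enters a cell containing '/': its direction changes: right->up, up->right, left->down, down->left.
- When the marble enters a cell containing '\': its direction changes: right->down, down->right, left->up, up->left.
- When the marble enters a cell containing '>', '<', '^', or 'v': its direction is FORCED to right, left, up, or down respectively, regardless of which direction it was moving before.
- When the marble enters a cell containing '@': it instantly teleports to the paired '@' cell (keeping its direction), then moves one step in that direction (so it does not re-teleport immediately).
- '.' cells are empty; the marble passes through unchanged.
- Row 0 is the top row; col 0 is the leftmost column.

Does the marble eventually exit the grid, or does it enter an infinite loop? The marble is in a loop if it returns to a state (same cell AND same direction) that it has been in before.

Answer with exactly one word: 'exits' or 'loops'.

Answer: loops

Derivation:
Step 1: enter (0,1), '.' pass, move down to (1,1)
Step 2: enter (1,1), '.' pass, move down to (2,1)
Step 3: enter (2,1), '.' pass, move down to (3,1)
Step 4: enter (3,1), '.' pass, move down to (4,1)
Step 5: enter (4,1), '.' pass, move down to (5,1)
Step 6: enter (5,1), '\' deflects down->right, move right to (5,2)
Step 7: enter (5,2), '.' pass, move right to (5,3)
Step 8: enter (5,3), '.' pass, move right to (5,4)
Step 9: enter (5,4), '.' pass, move right to (5,5)
Step 10: enter (5,5), '/' deflects right->up, move up to (4,5)
Step 11: enter (4,5), '.' pass, move up to (3,5)
Step 12: enter (3,5), '^' forces up->up, move up to (2,5)
Step 13: enter (2,5), '.' pass, move up to (1,5)
Step 14: enter (1,5), 'v' forces up->down, move down to (2,5)
Step 15: enter (2,5), '.' pass, move down to (3,5)
Step 16: enter (3,5), '^' forces down->up, move up to (2,5)
Step 17: at (2,5) dir=up — LOOP DETECTED (seen before)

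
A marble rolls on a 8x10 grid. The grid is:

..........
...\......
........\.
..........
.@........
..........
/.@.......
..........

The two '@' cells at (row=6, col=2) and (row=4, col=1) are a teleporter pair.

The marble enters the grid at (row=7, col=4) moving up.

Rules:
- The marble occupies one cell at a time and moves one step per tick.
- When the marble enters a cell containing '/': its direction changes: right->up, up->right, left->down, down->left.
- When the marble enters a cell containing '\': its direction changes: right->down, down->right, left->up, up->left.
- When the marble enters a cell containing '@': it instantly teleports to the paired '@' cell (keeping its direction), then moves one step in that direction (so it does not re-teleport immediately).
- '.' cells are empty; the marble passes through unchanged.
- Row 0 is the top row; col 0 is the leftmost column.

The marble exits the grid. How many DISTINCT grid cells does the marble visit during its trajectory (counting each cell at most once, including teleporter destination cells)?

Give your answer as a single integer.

Step 1: enter (7,4), '.' pass, move up to (6,4)
Step 2: enter (6,4), '.' pass, move up to (5,4)
Step 3: enter (5,4), '.' pass, move up to (4,4)
Step 4: enter (4,4), '.' pass, move up to (3,4)
Step 5: enter (3,4), '.' pass, move up to (2,4)
Step 6: enter (2,4), '.' pass, move up to (1,4)
Step 7: enter (1,4), '.' pass, move up to (0,4)
Step 8: enter (0,4), '.' pass, move up to (-1,4)
Step 9: at (-1,4) — EXIT via top edge, pos 4
Distinct cells visited: 8 (path length 8)

Answer: 8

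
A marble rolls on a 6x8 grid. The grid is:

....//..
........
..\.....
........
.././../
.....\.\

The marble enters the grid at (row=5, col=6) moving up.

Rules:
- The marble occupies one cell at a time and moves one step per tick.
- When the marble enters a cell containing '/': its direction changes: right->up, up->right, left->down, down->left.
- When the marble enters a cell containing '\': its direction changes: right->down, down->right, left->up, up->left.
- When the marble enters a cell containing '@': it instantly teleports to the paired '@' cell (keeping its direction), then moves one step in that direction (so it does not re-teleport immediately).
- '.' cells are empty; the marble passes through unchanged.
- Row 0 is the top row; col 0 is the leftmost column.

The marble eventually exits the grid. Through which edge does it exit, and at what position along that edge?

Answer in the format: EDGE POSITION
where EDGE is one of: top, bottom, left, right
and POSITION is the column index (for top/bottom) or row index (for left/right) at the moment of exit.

Answer: top 6

Derivation:
Step 1: enter (5,6), '.' pass, move up to (4,6)
Step 2: enter (4,6), '.' pass, move up to (3,6)
Step 3: enter (3,6), '.' pass, move up to (2,6)
Step 4: enter (2,6), '.' pass, move up to (1,6)
Step 5: enter (1,6), '.' pass, move up to (0,6)
Step 6: enter (0,6), '.' pass, move up to (-1,6)
Step 7: at (-1,6) — EXIT via top edge, pos 6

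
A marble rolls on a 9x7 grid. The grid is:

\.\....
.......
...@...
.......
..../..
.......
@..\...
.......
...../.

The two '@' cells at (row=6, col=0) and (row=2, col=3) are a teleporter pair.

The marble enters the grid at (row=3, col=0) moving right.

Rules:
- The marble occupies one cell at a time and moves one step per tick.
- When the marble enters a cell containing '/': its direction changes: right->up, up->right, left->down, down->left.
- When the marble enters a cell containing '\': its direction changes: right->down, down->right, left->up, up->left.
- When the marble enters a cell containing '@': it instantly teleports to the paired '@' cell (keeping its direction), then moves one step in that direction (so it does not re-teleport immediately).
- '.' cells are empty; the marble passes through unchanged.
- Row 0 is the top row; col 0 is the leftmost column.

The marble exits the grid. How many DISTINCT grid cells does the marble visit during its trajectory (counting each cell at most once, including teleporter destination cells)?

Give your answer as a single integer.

Step 1: enter (3,0), '.' pass, move right to (3,1)
Step 2: enter (3,1), '.' pass, move right to (3,2)
Step 3: enter (3,2), '.' pass, move right to (3,3)
Step 4: enter (3,3), '.' pass, move right to (3,4)
Step 5: enter (3,4), '.' pass, move right to (3,5)
Step 6: enter (3,5), '.' pass, move right to (3,6)
Step 7: enter (3,6), '.' pass, move right to (3,7)
Step 8: at (3,7) — EXIT via right edge, pos 3
Distinct cells visited: 7 (path length 7)

Answer: 7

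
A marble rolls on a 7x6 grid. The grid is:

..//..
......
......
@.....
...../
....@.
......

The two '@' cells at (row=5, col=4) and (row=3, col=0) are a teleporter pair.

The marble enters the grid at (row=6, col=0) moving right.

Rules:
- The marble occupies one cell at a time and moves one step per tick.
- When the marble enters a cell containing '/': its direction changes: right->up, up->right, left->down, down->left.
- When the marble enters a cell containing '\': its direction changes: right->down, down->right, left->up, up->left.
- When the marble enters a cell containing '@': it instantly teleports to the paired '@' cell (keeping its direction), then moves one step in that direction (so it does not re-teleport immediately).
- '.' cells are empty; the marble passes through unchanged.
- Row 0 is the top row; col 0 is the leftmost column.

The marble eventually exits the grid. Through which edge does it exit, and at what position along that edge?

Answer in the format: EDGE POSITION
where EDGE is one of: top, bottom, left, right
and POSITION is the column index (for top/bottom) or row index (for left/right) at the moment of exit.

Answer: right 6

Derivation:
Step 1: enter (6,0), '.' pass, move right to (6,1)
Step 2: enter (6,1), '.' pass, move right to (6,2)
Step 3: enter (6,2), '.' pass, move right to (6,3)
Step 4: enter (6,3), '.' pass, move right to (6,4)
Step 5: enter (6,4), '.' pass, move right to (6,5)
Step 6: enter (6,5), '.' pass, move right to (6,6)
Step 7: at (6,6) — EXIT via right edge, pos 6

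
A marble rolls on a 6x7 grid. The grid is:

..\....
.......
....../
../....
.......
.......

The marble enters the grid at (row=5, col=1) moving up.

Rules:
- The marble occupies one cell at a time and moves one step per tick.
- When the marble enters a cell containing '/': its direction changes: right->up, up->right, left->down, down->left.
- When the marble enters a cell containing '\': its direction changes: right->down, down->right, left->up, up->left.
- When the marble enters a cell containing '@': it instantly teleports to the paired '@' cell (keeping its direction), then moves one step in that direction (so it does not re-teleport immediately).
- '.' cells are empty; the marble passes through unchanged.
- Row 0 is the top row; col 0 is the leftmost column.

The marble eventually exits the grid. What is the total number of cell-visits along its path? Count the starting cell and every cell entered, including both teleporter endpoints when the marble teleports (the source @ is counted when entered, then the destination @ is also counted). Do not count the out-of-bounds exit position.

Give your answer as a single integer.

Step 1: enter (5,1), '.' pass, move up to (4,1)
Step 2: enter (4,1), '.' pass, move up to (3,1)
Step 3: enter (3,1), '.' pass, move up to (2,1)
Step 4: enter (2,1), '.' pass, move up to (1,1)
Step 5: enter (1,1), '.' pass, move up to (0,1)
Step 6: enter (0,1), '.' pass, move up to (-1,1)
Step 7: at (-1,1) — EXIT via top edge, pos 1
Path length (cell visits): 6

Answer: 6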